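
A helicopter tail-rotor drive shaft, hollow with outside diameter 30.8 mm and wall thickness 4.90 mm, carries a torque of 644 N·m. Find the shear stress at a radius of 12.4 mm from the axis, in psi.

J = π(d_o⁴ − d_i⁴)/32 = π(0.0308⁴ − 0.0210⁴)/32 = 6.926×10^-8 m⁴.
Shear stress varies linearly with radius: τ = T·r/J = 644.0 × 0.0124 / 6.926×10^-8 = 1.153×10^8 Pa.

16700 psi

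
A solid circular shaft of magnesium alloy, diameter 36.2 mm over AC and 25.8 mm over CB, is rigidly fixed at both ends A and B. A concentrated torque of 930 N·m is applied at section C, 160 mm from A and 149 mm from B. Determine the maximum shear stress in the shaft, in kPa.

Compatibility: T_A·a/J_AC = T_B·b/J_CB with T_A + T_B = T₀.
J_AC = 1.69×10^-7 m⁴, J_CB = 4.35×10^-8 m⁴, so T_A = T₀·(J_AC/a)/((J_AC/a)+(J_CB/b)) = 728.2 N·m, T_B = 201.8 N·m.
τ in each portion: τ_AC = 7.82×10^7 Pa, τ_CB = 5.98×10^7 Pa; maximum is in AC.
τ_max = T_AC·r/J = 728.2·0.0181/1.69×10^-7 = 7.818×10^7 Pa.

78200 kPa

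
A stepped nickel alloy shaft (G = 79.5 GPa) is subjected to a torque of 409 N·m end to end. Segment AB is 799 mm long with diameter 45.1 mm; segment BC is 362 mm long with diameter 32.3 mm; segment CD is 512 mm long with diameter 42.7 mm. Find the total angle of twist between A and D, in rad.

0.0356 rad

J_AB = π(0.0451)⁴/32 = 4.06×10^-7 m⁴; J_BC = π(0.0323)⁴/32 = 1.07×10^-7 m⁴; J_CD = π(0.0427)⁴/32 = 3.26×10^-7 m⁴.
θ = (T/G)·Σ L_i/J_i = (409.0/79.5×10⁹)·(0.799/4.06×10^-7 + 0.362/1.07×10^-7 + 0.512/3.26×10^-7) = 0.03562 rad.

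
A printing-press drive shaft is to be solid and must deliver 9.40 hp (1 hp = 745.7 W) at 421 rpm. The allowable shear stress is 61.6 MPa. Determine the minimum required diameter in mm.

23.6 mm

ω = 2π·421/60 = 44.09 rad/s, so T = P/ω = 9.40×745.7 / 44.09 = 159.0 N·m.
For a solid shaft τ_max = 16T/(πd³), so d = (16T/(π τ_allow))^(1/3) = (16·159.0/(π·6.16×10^7))^(1/3) = 0.02360 m.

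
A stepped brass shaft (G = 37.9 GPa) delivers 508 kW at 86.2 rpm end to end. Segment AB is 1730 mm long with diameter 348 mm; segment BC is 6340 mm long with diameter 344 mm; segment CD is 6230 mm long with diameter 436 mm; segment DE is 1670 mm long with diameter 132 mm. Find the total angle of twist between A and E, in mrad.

94.4 mrad

ω = 2π·86.2/60 = 9.027 rad/s, so T = P/ω = 508×10³ / 9.027 = 56280 N·m.
J_AB = π(0.348)⁴/32 = 1.44×10^-3 m⁴; J_BC = π(0.344)⁴/32 = 1.37×10^-3 m⁴; J_CD = π(0.436)⁴/32 = 3.55×10^-3 m⁴; J_DE = π(0.132)⁴/32 = 2.98×10^-5 m⁴.
θ = (T/G)·Σ L_i/J_i = (56280/37.9×10⁹)·(1.73/1.44×10^-3 + 6.34/1.37×10^-3 + 6.23/3.55×10^-3 + 1.67/2.98×10^-5) = 0.09444 rad.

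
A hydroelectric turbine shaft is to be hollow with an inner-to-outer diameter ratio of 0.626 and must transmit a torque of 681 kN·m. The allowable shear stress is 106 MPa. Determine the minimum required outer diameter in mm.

338 mm

For a hollow shaft with d_i/d_o = 0.626: τ_max = 16T/(π d_o³ (1−k⁴)), so d_o = [16T/(π τ_allow (1−k⁴))]^(1/3) = [16·681000/(π·1.06×10^8·0.8464)]^(1/3) = 0.3381 m.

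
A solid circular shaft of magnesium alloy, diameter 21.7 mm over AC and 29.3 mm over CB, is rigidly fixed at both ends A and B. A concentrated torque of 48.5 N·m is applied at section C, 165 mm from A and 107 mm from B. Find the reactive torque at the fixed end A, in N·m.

Compatibility: T_A·a/J_AC = T_B·b/J_CB with T_A + T_B = T₀.
J_AC = 2.18×10^-8 m⁴, J_CB = 7.24×10^-8 m⁴, so T_A = T₀·(J_AC/a)/((J_AC/a)+(J_CB/b)) = 7.918 N·m, T_B = 40.58 N·m.

7.92 N·m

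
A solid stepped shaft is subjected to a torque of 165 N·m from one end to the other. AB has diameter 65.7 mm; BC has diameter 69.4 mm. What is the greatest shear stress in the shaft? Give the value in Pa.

2.96e6 Pa

Under the same torque, τ_max = 16T/(πd³) is largest where d is smallest — segment AB (d = 65.7 mm).
τ_max = 16·165.0/(π·(0.0657)³) = 2.963×10^6 Pa.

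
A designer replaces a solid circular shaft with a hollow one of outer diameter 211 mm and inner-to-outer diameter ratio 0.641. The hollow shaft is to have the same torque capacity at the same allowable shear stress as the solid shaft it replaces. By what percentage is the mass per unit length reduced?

33.4 %

Equal τ_max and T ⇒ the solid shaft needs d_s³ = d_o³(1−k⁴), so d_s = 211·(1−0.641⁴)^(1/3) = 198.4 mm.
Area ratio A_h/A_s = d_o²(1−k²)/d_s² = (1−k²)/(1−k⁴)^(2/3) = 0.6664.
Mass saving = 1 − 0.6664 = 33.4 %.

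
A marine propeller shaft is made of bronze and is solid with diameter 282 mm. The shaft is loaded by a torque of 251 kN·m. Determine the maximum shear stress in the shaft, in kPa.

57000 kPa

J = πd⁴/32 = π(0.282)⁴/32 = 6.209×10^-4 m⁴.
τ_max = T·r/J = 251000 × 0.141 / 6.209×10^-4 = 5.700×10^7 Pa.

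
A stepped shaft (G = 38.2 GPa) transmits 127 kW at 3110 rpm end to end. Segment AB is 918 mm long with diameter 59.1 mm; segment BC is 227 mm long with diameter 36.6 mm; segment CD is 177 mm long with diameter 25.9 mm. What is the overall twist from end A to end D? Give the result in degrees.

3.55°

ω = 2π·3110/60 = 325.7 rad/s, so T = P/ω = 127×10³ / 325.7 = 390.0 N·m.
J_AB = π(0.0591)⁴/32 = 1.20×10^-6 m⁴; J_BC = π(0.0366)⁴/32 = 1.76×10^-7 m⁴; J_CD = π(0.0259)⁴/32 = 4.42×10^-8 m⁴.
θ = (T/G)·Σ L_i/J_i = (390.0/38.2×10⁹)·(0.918/1.20×10^-6 + 0.227/1.76×10^-7 + 0.177/4.42×10^-8) = 0.06188 rad.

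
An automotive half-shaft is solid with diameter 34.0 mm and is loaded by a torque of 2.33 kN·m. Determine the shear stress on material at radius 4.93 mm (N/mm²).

J = πd⁴/32 = π(0.0340)⁴/32 = 1.312×10^-7 m⁴.
Shear stress varies linearly with radius: τ = T·r/J = 2330 × 0.00493 / 1.312×10^-7 = 8.756×10^7 Pa.

87.6 N/mm²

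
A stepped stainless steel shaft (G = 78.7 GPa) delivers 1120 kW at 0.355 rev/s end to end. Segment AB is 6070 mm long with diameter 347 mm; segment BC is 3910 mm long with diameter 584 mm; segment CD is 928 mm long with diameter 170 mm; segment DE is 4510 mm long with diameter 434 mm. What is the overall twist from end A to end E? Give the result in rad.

ω = 2π·0.355 = 2.231 rad/s, so T = P/ω = 1120×10³ / 2.231 = 502100 N·m.
J_AB = π(0.347)⁴/32 = 1.42×10^-3 m⁴; J_BC = π(0.584)⁴/32 = 0.0114 m⁴; J_CD = π(0.170)⁴/32 = 8.20×10^-5 m⁴; J_DE = π(0.434)⁴/32 = 3.48×10^-3 m⁴.
θ = (T/G)·Σ L_i/J_i = (502100/78.7×10⁹)·(6.07/1.42×10^-3 + 3.91/0.0114 + 0.928/8.20×10^-5 + 4.51/3.48×10^-3) = 0.1099 rad.

0.110 rad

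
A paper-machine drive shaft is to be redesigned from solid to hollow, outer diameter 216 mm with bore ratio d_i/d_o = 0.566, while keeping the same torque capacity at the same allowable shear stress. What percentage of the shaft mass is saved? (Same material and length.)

26.9 %

Equal τ_max and T ⇒ the solid shaft needs d_s³ = d_o³(1−k⁴), so d_s = 216·(1−0.566⁴)^(1/3) = 208.3 mm.
Area ratio A_h/A_s = d_o²(1−k²)/d_s² = (1−k²)/(1−k⁴)^(2/3) = 0.7305.
Mass saving = 1 − 0.7305 = 26.9 %.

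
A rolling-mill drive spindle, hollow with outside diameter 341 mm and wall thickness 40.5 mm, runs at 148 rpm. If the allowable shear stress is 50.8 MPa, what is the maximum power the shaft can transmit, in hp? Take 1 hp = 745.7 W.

J = π(d_o⁴ − d_i⁴)/32 = π(0.341⁴ − 0.260⁴)/32 = 8.788×10^-4 m⁴.
T_max = τ_allow·J/r = 5.08×10^7 × 8.788×10^-4 / 0.171 = 261800 N·m.
ω = 2π·148/60 = 15.50 rad/s, so P_max = T_max·ω = 4.058×10^6 W.

5440 hp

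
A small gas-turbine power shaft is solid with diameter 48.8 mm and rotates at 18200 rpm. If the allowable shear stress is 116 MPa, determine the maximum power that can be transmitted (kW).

5040 kW

J = πd⁴/32 = π(0.0488)⁴/32 = 5.568×10^-7 m⁴.
T_max = τ_allow·J/r = 1.16×10^8 × 5.568×10^-7 / 0.0244 = 2647 N·m.
ω = 2π·18200/60 = 1906 rad/s, so P_max = T_max·ω = 5.045×10^6 W.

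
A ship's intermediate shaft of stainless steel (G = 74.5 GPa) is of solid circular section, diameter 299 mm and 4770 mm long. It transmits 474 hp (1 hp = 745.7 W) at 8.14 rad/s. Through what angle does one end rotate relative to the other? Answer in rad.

ω = 8.14 rad/s, so T = P/ω = 474×745.7 / 8.140 = 43420 N·m.
J = πd⁴/32 = π(0.299)⁴/32 = 7.847×10^-4 m⁴.
θ = T·L/(G·J) = 43420 × 4.77 / (74.5×10⁹ × 7.847×10^-4) = 3.543×10^-3 rad.

0.00354 rad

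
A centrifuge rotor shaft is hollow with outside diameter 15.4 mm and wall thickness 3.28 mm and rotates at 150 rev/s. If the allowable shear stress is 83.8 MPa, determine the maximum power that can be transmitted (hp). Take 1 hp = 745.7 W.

J = π(d_o⁴ − d_i⁴)/32 = π(0.0154⁴ − 0.00884⁴)/32 = 4.922×10^-9 m⁴.
T_max = τ_allow·J/r = 8.38×10^7 × 4.922×10^-9 / 0.00770 = 53.57 N·m.
ω = 2π·150 = 942.5 rad/s, so P_max = T_max·ω = 5.049×10^4 W.

67.7 hp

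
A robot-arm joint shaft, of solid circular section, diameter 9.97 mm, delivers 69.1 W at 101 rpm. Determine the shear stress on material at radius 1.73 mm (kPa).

11700 kPa

ω = 2π·101/60 = 10.58 rad/s, so T = P/ω = 69.1 / 10.58 = 6.533 N·m.
J = πd⁴/32 = π(0.00997)⁴/32 = 9.700×10^-10 m⁴.
Shear stress varies linearly with radius: τ = T·r/J = 6.533 × 0.00173 / 9.700×10^-10 = 1.165×10^7 Pa.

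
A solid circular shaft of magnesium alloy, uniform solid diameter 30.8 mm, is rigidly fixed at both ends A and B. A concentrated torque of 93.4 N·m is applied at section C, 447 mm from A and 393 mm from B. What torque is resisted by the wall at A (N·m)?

43.7 N·m

With uniform GJ and both ends fixed, compatibility θ_AC = θ_CB gives T_A·a = T_B·b, together with T_A + T_B = T₀.
T_A = T₀·b/(a+b) = 93.40·393/840.0 = 43.70 N·m; T_B = 49.70 N·m.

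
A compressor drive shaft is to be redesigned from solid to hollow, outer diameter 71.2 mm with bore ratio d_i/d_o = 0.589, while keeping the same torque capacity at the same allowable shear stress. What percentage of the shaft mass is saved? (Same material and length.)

Equal τ_max and T ⇒ the solid shaft needs d_s³ = d_o³(1−k⁴), so d_s = 71.2·(1−0.589⁴)^(1/3) = 68.22 mm.
Area ratio A_h/A_s = d_o²(1−k²)/d_s² = (1−k²)/(1−k⁴)^(2/3) = 0.7114.
Mass saving = 1 − 0.7114 = 28.9 %.

28.9 %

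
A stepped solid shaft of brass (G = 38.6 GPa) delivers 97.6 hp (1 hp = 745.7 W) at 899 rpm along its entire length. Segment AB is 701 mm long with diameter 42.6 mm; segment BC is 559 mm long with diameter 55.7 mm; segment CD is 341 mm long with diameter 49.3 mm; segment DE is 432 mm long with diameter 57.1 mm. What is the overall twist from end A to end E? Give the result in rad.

0.0753 rad

ω = 2π·899/60 = 94.14 rad/s, so T = P/ω = 97.6×745.7 / 94.14 = 773.1 N·m.
J_AB = π(0.0426)⁴/32 = 3.23×10^-7 m⁴; J_BC = π(0.0557)⁴/32 = 9.45×10^-7 m⁴; J_CD = π(0.0493)⁴/32 = 5.80×10^-7 m⁴; J_DE = π(0.0571)⁴/32 = 1.04×10^-6 m⁴.
θ = (T/G)·Σ L_i/J_i = (773.1/38.6×10⁹)·(0.701/3.23×10^-7 + 0.559/9.45×10^-7 + 0.341/5.80×10^-7 + 0.432/1.04×10^-6) = 0.07534 rad.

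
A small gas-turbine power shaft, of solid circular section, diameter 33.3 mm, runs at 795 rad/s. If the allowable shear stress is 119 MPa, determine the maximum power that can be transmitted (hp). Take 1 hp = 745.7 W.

J = πd⁴/32 = π(0.0333)⁴/32 = 1.207×10^-7 m⁴.
T_max = τ_allow·J/r = 1.19×10^8 × 1.207×10^-7 / 0.0166 = 862.8 N·m.
ω = 795 rad/s, so P_max = T_max·ω = 6.859×10^5 W.

920 hp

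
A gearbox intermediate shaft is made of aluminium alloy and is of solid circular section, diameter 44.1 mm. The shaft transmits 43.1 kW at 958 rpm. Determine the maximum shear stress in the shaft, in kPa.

ω = 2π·958/60 = 100.3 rad/s, so T = P/ω = 43.1×10³ / 100.3 = 429.6 N·m.
J = πd⁴/32 = π(0.0441)⁴/32 = 3.713×10^-7 m⁴.
τ_max = T·r/J = 429.6 × 0.0221 / 3.713×10^-7 = 2.551×10^7 Pa.

25500 kPa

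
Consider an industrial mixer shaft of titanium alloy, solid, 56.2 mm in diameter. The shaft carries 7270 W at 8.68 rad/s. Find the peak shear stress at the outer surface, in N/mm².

ω = 8.68 rad/s, so T = P/ω = 7270 / 8.680 = 837.6 N·m.
J = πd⁴/32 = π(0.0562)⁴/32 = 9.794×10^-7 m⁴.
τ_max = T·r/J = 837.6 × 0.0281 / 9.794×10^-7 = 2.403×10^7 Pa.

24.0 N/mm²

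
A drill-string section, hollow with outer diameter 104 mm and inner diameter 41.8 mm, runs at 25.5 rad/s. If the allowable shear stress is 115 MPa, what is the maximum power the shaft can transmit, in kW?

J = π(d_o⁴ − d_i⁴)/32 = π(0.104⁴ − 0.0418⁴)/32 = 1.119×10^-5 m⁴.
T_max = τ_allow·J/r = 1.15×10^8 × 1.119×10^-5 / 0.0520 = 24740 N·m.
ω = 25.5 rad/s, so P_max = T_max·ω = 6.308×10^5 W.

631 kW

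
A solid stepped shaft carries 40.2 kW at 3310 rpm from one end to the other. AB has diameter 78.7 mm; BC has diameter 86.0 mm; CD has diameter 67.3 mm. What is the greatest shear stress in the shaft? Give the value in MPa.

ω = 2π·3310/60 = 346.6 rad/s, so T = P/ω = 40.2×10³ / 346.6 = 116.0 N·m.
Under the same torque, τ_max = 16T/(πd³) is largest where d is smallest — segment CD (d = 67.3 mm).
τ_max = 16·116.0/(π·(0.0673)³) = 1.938×10^6 Pa.

1.94 MPa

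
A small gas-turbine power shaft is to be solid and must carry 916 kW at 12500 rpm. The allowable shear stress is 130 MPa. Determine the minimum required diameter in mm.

ω = 2π·12500/60 = 1309 rad/s, so T = P/ω = 916×10³ / 1309 = 699.8 N·m.
For a solid shaft τ_max = 16T/(πd³), so d = (16T/(π τ_allow))^(1/3) = (16·699.8/(π·1.30×10^8))^(1/3) = 0.03015 m.

30.2 mm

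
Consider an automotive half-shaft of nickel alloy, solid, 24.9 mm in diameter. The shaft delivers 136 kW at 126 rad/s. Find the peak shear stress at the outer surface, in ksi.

ω = 126 rad/s, so T = P/ω = 136×10³ / 126.0 = 1079 N·m.
J = πd⁴/32 = π(0.0249)⁴/32 = 3.774×10^-8 m⁴.
τ_max = T·r/J = 1079 × 0.0124 / 3.774×10^-8 = 3.561×10^8 Pa.

51.6 ksi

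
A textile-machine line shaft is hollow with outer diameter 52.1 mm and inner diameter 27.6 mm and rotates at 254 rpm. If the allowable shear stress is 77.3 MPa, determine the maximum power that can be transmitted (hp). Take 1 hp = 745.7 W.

J = π(d_o⁴ − d_i⁴)/32 = π(0.0521⁴ − 0.0276⁴)/32 = 6.664×10^-7 m⁴.
T_max = τ_allow·J/r = 7.73×10^7 × 6.664×10^-7 / 0.0261 = 1977 N·m.
ω = 2π·254/60 = 26.60 rad/s, so P_max = T_max·ω = 5.260×10^4 W.

70.5 hp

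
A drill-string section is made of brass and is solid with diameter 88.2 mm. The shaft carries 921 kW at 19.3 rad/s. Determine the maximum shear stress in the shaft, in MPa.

ω = 19.3 rad/s, so T = P/ω = 921×10³ / 19.30 = 47720 N·m.
J = πd⁴/32 = π(0.0882)⁴/32 = 5.941×10^-6 m⁴.
τ_max = T·r/J = 47720 × 0.0441 / 5.941×10^-6 = 3.542×10^8 Pa.

354 MPa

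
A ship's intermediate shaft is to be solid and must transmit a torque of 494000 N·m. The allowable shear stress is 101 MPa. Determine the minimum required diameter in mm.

292 mm

For a solid shaft τ_max = 16T/(πd³), so d = (16T/(π τ_allow))^(1/3) = (16·494000/(π·1.01×10^8))^(1/3) = 0.2921 m.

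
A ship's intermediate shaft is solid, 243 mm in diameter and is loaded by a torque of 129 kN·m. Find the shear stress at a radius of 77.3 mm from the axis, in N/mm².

J = πd⁴/32 = π(0.243)⁴/32 = 3.423×10^-4 m⁴.
Shear stress varies linearly with radius: τ = T·r/J = 129000 × 0.0773 / 3.423×10^-4 = 2.913×10^7 Pa.

29.1 N/mm²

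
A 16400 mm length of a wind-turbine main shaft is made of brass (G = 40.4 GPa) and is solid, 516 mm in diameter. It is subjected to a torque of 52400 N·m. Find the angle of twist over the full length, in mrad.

3.06 mrad

J = πd⁴/32 = π(0.516)⁴/32 = 6.960×10^-3 m⁴.
θ = T·L/(G·J) = 52400 × 16.4 / (40.4×10⁹ × 6.960×10^-3) = 3.056×10^-3 rad.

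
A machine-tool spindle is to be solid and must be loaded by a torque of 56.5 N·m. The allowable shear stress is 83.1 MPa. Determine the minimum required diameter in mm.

15.1 mm

For a solid shaft τ_max = 16T/(πd³), so d = (16T/(π τ_allow))^(1/3) = (16·56.50/(π·8.31×10^7))^(1/3) = 0.01513 m.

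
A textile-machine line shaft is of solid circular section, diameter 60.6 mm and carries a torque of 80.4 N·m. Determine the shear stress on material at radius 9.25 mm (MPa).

J = πd⁴/32 = π(0.0606)⁴/32 = 1.324×10^-6 m⁴.
Shear stress varies linearly with radius: τ = T·r/J = 80.40 × 0.00925 / 1.324×10^-6 = 5.617×10^5 Pa.

0.562 MPa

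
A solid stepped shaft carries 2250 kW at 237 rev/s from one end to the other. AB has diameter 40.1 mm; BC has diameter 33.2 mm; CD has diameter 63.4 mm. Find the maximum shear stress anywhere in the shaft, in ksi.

30.5 ksi

ω = 2π·237 = 1489 rad/s, so T = P/ω = 2250×10³ / 1489 = 1511 N·m.
Under the same torque, τ_max = 16T/(πd³) is largest where d is smallest — segment BC (d = 33.2 mm).
τ_max = 16·1511/(π·(0.0332)³) = 2.103×10^8 Pa.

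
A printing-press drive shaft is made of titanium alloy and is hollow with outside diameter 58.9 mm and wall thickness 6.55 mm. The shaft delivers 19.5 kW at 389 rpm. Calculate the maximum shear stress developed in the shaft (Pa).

ω = 2π·389/60 = 40.74 rad/s, so T = P/ω = 19.5×10³ / 40.74 = 478.7 N·m.
J = π(d_o⁴ − d_i⁴)/32 = π(0.0589⁴ − 0.0458⁴)/32 = 7.496×10^-7 m⁴.
τ_max = T·r/J = 478.7 × 0.0295 / 7.496×10^-7 = 1.881×10^7 Pa.

1.88e7 Pa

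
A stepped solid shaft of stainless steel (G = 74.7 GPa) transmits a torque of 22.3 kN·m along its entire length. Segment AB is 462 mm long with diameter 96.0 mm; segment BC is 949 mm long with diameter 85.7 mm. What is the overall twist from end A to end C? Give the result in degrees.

J_AB = π(0.0960)⁴/32 = 8.34×10^-6 m⁴; J_BC = π(0.0857)⁴/32 = 5.30×10^-6 m⁴.
θ = (T/G)·Σ L_i/J_i = (22300/74.7×10⁹)·(0.462/8.34×10^-6 + 0.949/5.30×10^-6) = 0.07004 rad.

4.01°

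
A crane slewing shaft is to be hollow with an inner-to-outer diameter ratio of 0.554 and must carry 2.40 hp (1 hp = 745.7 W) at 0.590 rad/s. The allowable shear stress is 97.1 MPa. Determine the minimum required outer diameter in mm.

56.0 mm

ω = 0.590 rad/s, so T = P/ω = 2.40×745.7 / 0.5900 = 3033 N·m.
For a hollow shaft with d_i/d_o = 0.554: τ_max = 16T/(π d_o³ (1−k⁴)), so d_o = [16T/(π τ_allow (1−k⁴))]^(1/3) = [16·3033/(π·9.71×10^7·0.9058)]^(1/3) = 0.05600 m.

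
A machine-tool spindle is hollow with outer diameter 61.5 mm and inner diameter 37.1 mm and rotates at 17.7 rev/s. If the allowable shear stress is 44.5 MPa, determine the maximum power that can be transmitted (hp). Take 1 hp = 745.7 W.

J = π(d_o⁴ − d_i⁴)/32 = π(0.0615⁴ − 0.0371⁴)/32 = 1.218×10^-6 m⁴.
T_max = τ_allow·J/r = 4.45×10^7 × 1.218×10^-6 / 0.0307 = 1763 N·m.
ω = 2π·17.7 = 111.2 rad/s, so P_max = T_max·ω = 1.961×10^5 W.

263 hp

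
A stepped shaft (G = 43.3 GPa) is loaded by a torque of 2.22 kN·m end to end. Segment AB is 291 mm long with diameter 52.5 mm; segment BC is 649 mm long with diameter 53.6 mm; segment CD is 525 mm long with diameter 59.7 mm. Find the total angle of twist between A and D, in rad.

J_AB = π(0.0525)⁴/32 = 7.46×10^-7 m⁴; J_BC = π(0.0536)⁴/32 = 8.10×10^-7 m⁴; J_CD = π(0.0597)⁴/32 = 1.25×10^-6 m⁴.
θ = (T/G)·Σ L_i/J_i = (2220/43.3×10⁹)·(0.291/7.46×10^-7 + 0.649/8.10×10^-7 + 0.525/1.25×10^-6) = 0.08265 rad.

0.0827 rad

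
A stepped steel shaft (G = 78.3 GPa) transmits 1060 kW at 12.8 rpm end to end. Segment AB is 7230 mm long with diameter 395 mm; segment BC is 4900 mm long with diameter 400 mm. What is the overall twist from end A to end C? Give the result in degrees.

ω = 2π·12.8/60 = 1.340 rad/s, so T = P/ω = 1060×10³ / 1.340 = 790800 N·m.
J_AB = π(0.395)⁴/32 = 2.39×10^-3 m⁴; J_BC = π(0.400)⁴/32 = 2.51×10^-3 m⁴.
θ = (T/G)·Σ L_i/J_i = (790800/78.3×10⁹)·(7.23/2.39×10^-3 + 4.90/2.51×10^-3) = 0.05024 rad.

2.88°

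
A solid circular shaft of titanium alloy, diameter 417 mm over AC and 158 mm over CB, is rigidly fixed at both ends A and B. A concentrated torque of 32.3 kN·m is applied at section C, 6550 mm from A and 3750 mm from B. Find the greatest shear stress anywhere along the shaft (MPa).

2.19 MPa

Compatibility: T_A·a/J_AC = T_B·b/J_CB with T_A + T_B = T₀.
J_AC = 2.97×10^-3 m⁴, J_CB = 6.12×10^-5 m⁴, so T_A = T₀·(J_AC/a)/((J_AC/a)+(J_CB/b)) = 31180 N·m, T_B = 1122 N·m.
τ in each portion: τ_AC = 2.19×10^6 Pa, τ_CB = 1.45×10^6 Pa; maximum is in AC.
τ_max = T_AC·r/J = 31180·0.208/2.97×10^-3 = 2.190×10^6 Pa.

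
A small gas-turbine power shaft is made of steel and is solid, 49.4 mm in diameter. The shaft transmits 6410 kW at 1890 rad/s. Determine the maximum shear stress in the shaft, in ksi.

20.8 ksi

ω = 1890 rad/s, so T = P/ω = 6410×10³ / 1890 = 3392 N·m.
J = πd⁴/32 = π(0.0494)⁴/32 = 5.847×10^-7 m⁴.
τ_max = T·r/J = 3392 × 0.0247 / 5.847×10^-7 = 1.433×10^8 Pa.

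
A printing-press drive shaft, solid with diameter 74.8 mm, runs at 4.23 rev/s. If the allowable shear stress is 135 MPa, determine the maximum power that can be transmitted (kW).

J = πd⁴/32 = π(0.0748)⁴/32 = 3.073×10^-6 m⁴.
T_max = τ_allow·J/r = 1.35×10^8 × 3.073×10^-6 / 0.0374 = 11090 N·m.
ω = 2π·4.23 = 26.58 rad/s, so P_max = T_max·ω = 2.948×10^5 W.

295 kW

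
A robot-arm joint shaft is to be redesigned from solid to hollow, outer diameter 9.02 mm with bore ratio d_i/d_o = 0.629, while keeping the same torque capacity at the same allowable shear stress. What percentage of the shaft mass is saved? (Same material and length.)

Equal τ_max and T ⇒ the solid shaft needs d_s³ = d_o³(1−k⁴), so d_s = 9.02·(1−0.629⁴)^(1/3) = 8.522 mm.
Area ratio A_h/A_s = d_o²(1−k²)/d_s² = (1−k²)/(1−k⁴)^(2/3) = 0.6770.
Mass saving = 1 − 0.6770 = 32.3 %.

32.3 %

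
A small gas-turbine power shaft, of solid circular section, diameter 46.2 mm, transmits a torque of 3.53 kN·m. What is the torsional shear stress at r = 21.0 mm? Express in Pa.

J = πd⁴/32 = π(0.0462)⁴/32 = 4.473×10^-7 m⁴.
Shear stress varies linearly with radius: τ = T·r/J = 3530 × 0.0210 / 4.473×10^-7 = 1.657×10^8 Pa.

1.66e8 Pa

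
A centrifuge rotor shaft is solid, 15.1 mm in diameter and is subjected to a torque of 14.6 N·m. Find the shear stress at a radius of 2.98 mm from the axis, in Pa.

J = πd⁴/32 = π(0.0151)⁴/32 = 5.104×10^-9 m⁴.
Shear stress varies linearly with radius: τ = T·r/J = 14.60 × 0.00298 / 5.104×10^-9 = 8.524×10^6 Pa.

8.52e6 Pa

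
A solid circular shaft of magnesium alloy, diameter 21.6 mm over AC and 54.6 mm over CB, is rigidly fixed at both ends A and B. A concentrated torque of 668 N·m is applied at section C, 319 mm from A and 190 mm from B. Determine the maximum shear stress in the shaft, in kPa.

Compatibility: T_A·a/J_AC = T_B·b/J_CB with T_A + T_B = T₀.
J_AC = 2.14×10^-8 m⁴, J_CB = 8.73×10^-7 m⁴, so T_A = T₀·(J_AC/a)/((J_AC/a)+(J_CB/b)) = 9.605 N·m, T_B = 658.4 N·m.
τ in each portion: τ_AC = 4.85×10^6 Pa, τ_CB = 2.06×10^7 Pa; maximum is in CB.
τ_max = T_CB·r/J = 658.4·0.0273/8.73×10^-7 = 2.060×10^7 Pa.

20600 kPa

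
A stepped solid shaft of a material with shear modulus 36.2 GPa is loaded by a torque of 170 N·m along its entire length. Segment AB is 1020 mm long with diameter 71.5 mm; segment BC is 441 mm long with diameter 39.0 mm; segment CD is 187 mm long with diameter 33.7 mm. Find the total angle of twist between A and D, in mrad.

17.9 mrad

J_AB = π(0.0715)⁴/32 = 2.57×10^-6 m⁴; J_BC = π(0.0390)⁴/32 = 2.27×10^-7 m⁴; J_CD = π(0.0337)⁴/32 = 1.27×10^-7 m⁴.
θ = (T/G)·Σ L_i/J_i = (170.0/36.2×10⁹)·(1.02/2.57×10^-6 + 0.441/2.27×10^-7 + 0.187/1.27×10^-7) = 0.01792 rad.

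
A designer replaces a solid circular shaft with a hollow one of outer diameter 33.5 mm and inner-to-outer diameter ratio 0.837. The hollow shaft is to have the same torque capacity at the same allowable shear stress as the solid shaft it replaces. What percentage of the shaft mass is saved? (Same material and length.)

Equal τ_max and T ⇒ the solid shaft needs d_s³ = d_o³(1−k⁴), so d_s = 33.5·(1−0.837⁴)^(1/3) = 26.75 mm.
Area ratio A_h/A_s = d_o²(1−k²)/d_s² = (1−k²)/(1−k⁴)^(2/3) = 0.4696.
Mass saving = 1 − 0.4696 = 53.0 %.

53.0 %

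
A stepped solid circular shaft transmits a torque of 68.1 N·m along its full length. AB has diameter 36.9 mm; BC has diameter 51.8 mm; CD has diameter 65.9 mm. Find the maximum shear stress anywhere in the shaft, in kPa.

Under the same torque, τ_max = 16T/(πd³) is largest where d is smallest — segment AB (d = 36.9 mm).
τ_max = 16·68.10/(π·(0.0369)³) = 6.903×10^6 Pa.

6900 kPa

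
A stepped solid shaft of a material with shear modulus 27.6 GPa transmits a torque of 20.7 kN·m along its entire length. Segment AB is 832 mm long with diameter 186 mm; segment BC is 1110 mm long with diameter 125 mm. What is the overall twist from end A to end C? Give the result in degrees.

J_AB = π(0.186)⁴/32 = 1.18×10^-4 m⁴; J_BC = π(0.125)⁴/32 = 2.40×10^-5 m⁴.
θ = (T/G)·Σ L_i/J_i = (20700/27.6×10⁹)·(0.832/1.18×10^-4 + 1.11/2.40×10^-5) = 0.04004 rad.

2.29°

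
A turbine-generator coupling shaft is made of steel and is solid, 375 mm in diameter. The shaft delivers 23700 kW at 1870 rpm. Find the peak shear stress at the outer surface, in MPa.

11.7 MPa

ω = 2π·1870/60 = 195.8 rad/s, so T = P/ω = 23700×10³ / 195.8 = 121000 N·m.
J = πd⁴/32 = π(0.375)⁴/32 = 1.941×10^-3 m⁴.
τ_max = T·r/J = 121000 × 0.188 / 1.941×10^-3 = 1.169×10^7 Pa.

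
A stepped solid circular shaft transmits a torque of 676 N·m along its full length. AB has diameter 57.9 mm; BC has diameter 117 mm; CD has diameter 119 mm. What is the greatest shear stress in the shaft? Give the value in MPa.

Under the same torque, τ_max = 16T/(πd³) is largest where d is smallest — segment AB (d = 57.9 mm).
τ_max = 16·676.0/(π·(0.0579)³) = 1.774×10^7 Pa.

17.7 MPa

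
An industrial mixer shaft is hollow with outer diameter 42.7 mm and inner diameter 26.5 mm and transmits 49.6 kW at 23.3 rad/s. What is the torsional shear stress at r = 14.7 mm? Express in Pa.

ω = 23.3 rad/s, so T = P/ω = 49.6×10³ / 23.30 = 2129 N·m.
J = π(d_o⁴ − d_i⁴)/32 = π(0.0427⁴ − 0.0265⁴)/32 = 2.780×10^-7 m⁴.
Shear stress varies linearly with radius: τ = T·r/J = 2129 × 0.0147 / 2.780×10^-7 = 1.126×10^8 Pa.

1.13e8 Pa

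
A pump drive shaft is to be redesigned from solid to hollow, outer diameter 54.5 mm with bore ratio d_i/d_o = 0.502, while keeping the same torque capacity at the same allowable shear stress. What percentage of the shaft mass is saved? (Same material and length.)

Equal τ_max and T ⇒ the solid shaft needs d_s³ = d_o³(1−k⁴), so d_s = 54.5·(1−0.502⁴)^(1/3) = 53.32 mm.
Area ratio A_h/A_s = d_o²(1−k²)/d_s² = (1−k²)/(1−k⁴)^(2/3) = 0.7814.
Mass saving = 1 − 0.7814 = 21.9 %.

21.9 %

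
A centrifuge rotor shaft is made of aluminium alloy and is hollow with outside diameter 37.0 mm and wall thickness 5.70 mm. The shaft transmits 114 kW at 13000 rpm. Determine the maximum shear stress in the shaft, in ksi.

ω = 2π·13000/60 = 1361 rad/s, so T = P/ω = 114×10³ / 1361 = 83.74 N·m.
J = π(d_o⁴ − d_i⁴)/32 = π(0.0370⁴ − 0.0256⁴)/32 = 1.418×10^-7 m⁴.
τ_max = T·r/J = 83.74 × 0.0185 / 1.418×10^-7 = 1.092×10^7 Pa.

1.58 ksi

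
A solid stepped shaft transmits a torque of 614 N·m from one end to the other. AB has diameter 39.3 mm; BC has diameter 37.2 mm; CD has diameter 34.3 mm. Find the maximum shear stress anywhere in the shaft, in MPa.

77.5 MPa

Under the same torque, τ_max = 16T/(πd³) is largest where d is smallest — segment CD (d = 34.3 mm).
τ_max = 16·614.0/(π·(0.0343)³) = 7.749×10^7 Pa.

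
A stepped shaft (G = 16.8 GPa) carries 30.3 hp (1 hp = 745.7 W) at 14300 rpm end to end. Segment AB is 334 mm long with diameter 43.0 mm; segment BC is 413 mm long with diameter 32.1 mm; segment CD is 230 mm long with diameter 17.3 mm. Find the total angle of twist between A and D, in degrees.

ω = 2π·14300/60 = 1497 rad/s, so T = P/ω = 30.3×745.7 / 1497 = 15.09 N·m.
J_AB = π(0.0430)⁴/32 = 3.36×10^-7 m⁴; J_BC = π(0.0321)⁴/32 = 1.04×10^-7 m⁴; J_CD = π(0.0173)⁴/32 = 8.79×10^-9 m⁴.
θ = (T/G)·Σ L_i/J_i = (15.09/16.8×10⁹)·(0.334/3.36×10^-7 + 0.413/1.04×10^-7 + 0.230/8.79×10^-9) = 0.02794 rad.

1.60°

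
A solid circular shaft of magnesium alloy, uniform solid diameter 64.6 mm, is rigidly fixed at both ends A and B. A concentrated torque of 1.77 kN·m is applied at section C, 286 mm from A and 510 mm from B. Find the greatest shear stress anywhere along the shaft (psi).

With uniform GJ and both ends fixed, compatibility θ_AC = θ_CB gives T_A·a = T_B·b, together with T_A + T_B = T₀.
T_A = T₀·b/(a+b) = 1770·510/796.0 = 1134 N·m; T_B = 636.0 N·m.
τ in each portion: τ_AC = 2.14×10^7 Pa, τ_CB = 1.20×10^7 Pa; maximum is in AC.
τ_max = T_AC·r/J = 1134·0.0323/1.71×10^-6 = 2.142×10^7 Pa.

3110 psi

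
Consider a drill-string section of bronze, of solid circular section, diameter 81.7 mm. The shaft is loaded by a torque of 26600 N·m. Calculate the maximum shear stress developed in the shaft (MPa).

J = πd⁴/32 = π(0.0817)⁴/32 = 4.374×10^-6 m⁴.
τ_max = T·r/J = 26600 × 0.0409 / 4.374×10^-6 = 2.484×10^8 Pa.

248 MPa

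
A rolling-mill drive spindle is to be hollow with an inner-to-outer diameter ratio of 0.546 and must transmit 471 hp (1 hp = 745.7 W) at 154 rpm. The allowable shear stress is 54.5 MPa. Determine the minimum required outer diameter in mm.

131 mm

ω = 2π·154/60 = 16.13 rad/s, so T = P/ω = 471×745.7 / 16.13 = 21780 N·m.
For a hollow shaft with d_i/d_o = 0.546: τ_max = 16T/(π d_o³ (1−k⁴)), so d_o = [16T/(π τ_allow (1−k⁴))]^(1/3) = [16·21780/(π·5.45×10^7·0.9111)]^(1/3) = 0.1307 m.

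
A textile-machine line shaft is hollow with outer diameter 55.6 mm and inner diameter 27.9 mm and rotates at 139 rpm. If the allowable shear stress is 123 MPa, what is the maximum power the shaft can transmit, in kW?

J = π(d_o⁴ − d_i⁴)/32 = π(0.0556⁴ − 0.0279⁴)/32 = 8.787×10^-7 m⁴.
T_max = τ_allow·J/r = 1.23×10^8 × 8.787×10^-7 / 0.0278 = 3888 N·m.
ω = 2π·139/60 = 14.56 rad/s, so P_max = T_max·ω = 5.659×10^4 W.

56.6 kW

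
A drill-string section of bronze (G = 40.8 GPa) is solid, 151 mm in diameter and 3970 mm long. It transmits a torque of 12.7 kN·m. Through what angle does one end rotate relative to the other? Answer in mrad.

24.2 mrad

J = πd⁴/32 = π(0.151)⁴/32 = 5.104×10^-5 m⁴.
θ = T·L/(G·J) = 12700 × 3.97 / (40.8×10⁹ × 5.104×10^-5) = 0.02421 rad.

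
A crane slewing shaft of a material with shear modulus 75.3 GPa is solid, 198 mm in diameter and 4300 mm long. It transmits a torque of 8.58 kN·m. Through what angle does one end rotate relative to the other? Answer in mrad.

J = πd⁴/32 = π(0.198)⁴/32 = 1.509×10^-4 m⁴.
θ = T·L/(G·J) = 8580 × 4.30 / (75.3×10⁹ × 1.509×10^-4) = 3.247×10^-3 rad.

3.25 mrad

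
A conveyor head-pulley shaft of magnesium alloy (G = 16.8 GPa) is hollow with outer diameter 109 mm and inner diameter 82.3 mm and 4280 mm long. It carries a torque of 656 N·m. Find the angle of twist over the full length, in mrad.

17.9 mrad

J = π(d_o⁴ − d_i⁴)/32 = π(0.109⁴ − 0.0823⁴)/32 = 9.354×10^-6 m⁴.
θ = T·L/(G·J) = 656.0 × 4.28 / (16.8×10⁹ × 9.354×10^-6) = 0.01787 rad.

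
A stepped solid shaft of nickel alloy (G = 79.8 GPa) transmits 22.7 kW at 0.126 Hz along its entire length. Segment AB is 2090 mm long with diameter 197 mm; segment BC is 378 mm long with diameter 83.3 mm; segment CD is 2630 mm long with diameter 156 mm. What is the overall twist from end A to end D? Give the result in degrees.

ω = 2π·0.126 = 0.7917 rad/s, so T = P/ω = 22.7×10³ / 0.7917 = 28670 N·m.
J_AB = π(0.197)⁴/32 = 1.48×10^-4 m⁴; J_BC = π(0.0833)⁴/32 = 4.73×10^-6 m⁴; J_CD = π(0.156)⁴/32 = 5.81×10^-5 m⁴.
θ = (T/G)·Σ L_i/J_i = (28670/79.8×10⁹)·(2.09/1.48×10^-4 + 0.378/4.73×10^-6 + 2.63/5.81×10^-5) = 0.05006 rad.

2.87°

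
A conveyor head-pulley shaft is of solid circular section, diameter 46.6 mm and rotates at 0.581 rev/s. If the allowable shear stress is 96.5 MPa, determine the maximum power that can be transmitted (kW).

J = πd⁴/32 = π(0.0466)⁴/32 = 4.630×10^-7 m⁴.
T_max = τ_allow·J/r = 9.65×10^7 × 4.630×10^-7 / 0.0233 = 1917 N·m.
ω = 2π·0.581 = 3.651 rad/s, so P_max = T_max·ω = 7000 W.

7.00 kW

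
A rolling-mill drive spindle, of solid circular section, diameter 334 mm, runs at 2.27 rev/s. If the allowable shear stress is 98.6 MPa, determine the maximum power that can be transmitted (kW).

J = πd⁴/32 = π(0.334)⁴/32 = 1.222×10^-3 m⁴.
T_max = τ_allow·J/r = 9.86×10^7 × 1.222×10^-3 / 0.167 = 721400 N·m.
ω = 2π·2.27 = 14.26 rad/s, so P_max = T_max·ω = 1.029×10^7 W.

10300 kW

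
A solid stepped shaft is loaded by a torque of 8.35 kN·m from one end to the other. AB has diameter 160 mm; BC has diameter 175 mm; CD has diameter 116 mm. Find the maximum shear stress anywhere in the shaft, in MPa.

27.2 MPa

Under the same torque, τ_max = 16T/(πd³) is largest where d is smallest — segment CD (d = 116 mm).
τ_max = 16·8350/(π·(0.116)³) = 2.724×10^7 Pa.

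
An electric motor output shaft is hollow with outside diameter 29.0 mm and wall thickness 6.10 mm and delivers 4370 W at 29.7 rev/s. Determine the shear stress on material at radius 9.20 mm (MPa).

ω = 2π·29.7 = 186.6 rad/s, so T = P/ω = 4370 / 186.6 = 23.42 N·m.
J = π(d_o⁴ − d_i⁴)/32 = π(0.0290⁴ − 0.0168⁴)/32 = 6.162×10^-8 m⁴.
Shear stress varies linearly with radius: τ = T·r/J = 23.42 × 0.00920 / 6.162×10^-8 = 3.497×10^6 Pa.

3.50 MPa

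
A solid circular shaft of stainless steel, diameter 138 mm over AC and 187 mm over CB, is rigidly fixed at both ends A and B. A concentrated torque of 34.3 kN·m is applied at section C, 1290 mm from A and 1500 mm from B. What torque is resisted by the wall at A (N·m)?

8800 N·m

Compatibility: T_A·a/J_AC = T_B·b/J_CB with T_A + T_B = T₀.
J_AC = 3.56×10^-5 m⁴, J_CB = 1.20×10^-4 m⁴, so T_A = T₀·(J_AC/a)/((J_AC/a)+(J_CB/b)) = 8796 N·m, T_B = 25500 N·m.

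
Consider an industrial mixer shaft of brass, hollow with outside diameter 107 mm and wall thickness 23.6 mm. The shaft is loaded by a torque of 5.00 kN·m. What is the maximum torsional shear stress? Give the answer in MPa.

23.0 MPa

J = π(d_o⁴ − d_i⁴)/32 = π(0.107⁴ − 0.0598⁴)/32 = 1.161×10^-5 m⁴.
τ_max = T·r/J = 5000 × 0.0535 / 1.161×10^-5 = 2.303×10^7 Pa.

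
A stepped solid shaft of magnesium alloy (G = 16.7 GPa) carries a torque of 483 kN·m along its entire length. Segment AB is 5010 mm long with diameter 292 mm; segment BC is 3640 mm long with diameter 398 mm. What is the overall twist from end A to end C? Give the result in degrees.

J_AB = π(0.292)⁴/32 = 7.14×10^-4 m⁴; J_BC = π(0.398)⁴/32 = 2.46×10^-3 m⁴.
θ = (T/G)·Σ L_i/J_i = (483000/16.7×10⁹)·(5.01/7.14×10^-4 + 3.64/2.46×10^-3) = 0.2458 rad.

14.1°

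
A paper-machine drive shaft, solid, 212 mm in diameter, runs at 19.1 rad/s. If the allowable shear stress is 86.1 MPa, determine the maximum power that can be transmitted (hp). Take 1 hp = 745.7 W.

4130 hp

J = πd⁴/32 = π(0.212)⁴/32 = 1.983×10^-4 m⁴.
T_max = τ_allow·J/r = 8.61×10^7 × 1.983×10^-4 / 0.106 = 161100 N·m.
ω = 19.1 rad/s, so P_max = T_max·ω = 3.077×10^6 W.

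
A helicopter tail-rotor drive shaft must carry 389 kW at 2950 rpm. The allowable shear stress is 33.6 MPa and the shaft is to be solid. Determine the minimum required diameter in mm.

57.6 mm

ω = 2π·2950/60 = 308.9 rad/s, so T = P/ω = 389×10³ / 308.9 = 1259 N·m.
For a solid shaft τ_max = 16T/(πd³), so d = (16T/(π τ_allow))^(1/3) = (16·1259/(π·3.36×10^7))^(1/3) = 0.05758 m.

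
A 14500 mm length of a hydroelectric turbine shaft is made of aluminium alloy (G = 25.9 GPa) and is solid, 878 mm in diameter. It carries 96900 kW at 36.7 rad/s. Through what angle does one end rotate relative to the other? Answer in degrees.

ω = 36.7 rad/s, so T = P/ω = 96900×10³ / 36.70 = 2.640e6 N·m.
J = πd⁴/32 = π(0.878)⁴/32 = 0.05834 m⁴.
θ = T·L/(G·J) = 2.640e6 × 14.5 / (25.9×10⁹ × 0.05834) = 0.02534 rad.

1.45°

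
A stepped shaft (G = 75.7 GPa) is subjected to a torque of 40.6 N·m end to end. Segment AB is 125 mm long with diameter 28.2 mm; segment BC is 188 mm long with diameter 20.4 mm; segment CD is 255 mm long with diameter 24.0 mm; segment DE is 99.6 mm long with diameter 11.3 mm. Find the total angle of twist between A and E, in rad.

J_AB = π(0.0282)⁴/32 = 6.21×10^-8 m⁴; J_BC = π(0.0204)⁴/32 = 1.70×10^-8 m⁴; J_CD = π(0.0240)⁴/32 = 3.26×10^-8 m⁴; J_DE = π(0.0113)⁴/32 = 1.60×10^-9 m⁴.
θ = (T/G)·Σ L_i/J_i = (40.60/75.7×10⁹)·(0.125/6.21×10^-8 + 0.188/1.70×10^-8 + 0.255/3.26×10^-8 + 0.0996/1.60×10^-9) = 0.04458 rad.

0.0446 rad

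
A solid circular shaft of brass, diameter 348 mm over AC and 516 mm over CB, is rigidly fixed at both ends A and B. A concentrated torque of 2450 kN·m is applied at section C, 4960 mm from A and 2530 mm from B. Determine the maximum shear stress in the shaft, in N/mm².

Compatibility: T_A·a/J_AC = T_B·b/J_CB with T_A + T_B = T₀.
J_AC = 1.44×10^-3 m⁴, J_CB = 6.96×10^-3 m⁴, so T_A = T₀·(J_AC/a)/((J_AC/a)+(J_CB/b)) = 233900 N·m, T_B = 2.216e6 N·m.
τ in each portion: τ_AC = 2.83×10^7 Pa, τ_CB = 8.22×10^7 Pa; maximum is in CB.
τ_max = T_CB·r/J = 2.216e6·0.258/6.96×10^-3 = 8.215×10^7 Pa.

82.2 N/mm²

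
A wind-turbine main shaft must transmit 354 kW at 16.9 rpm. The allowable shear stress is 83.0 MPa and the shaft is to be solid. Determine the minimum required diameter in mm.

231 mm

ω = 2π·16.9/60 = 1.770 rad/s, so T = P/ω = 354×10³ / 1.770 = 200000 N·m.
For a solid shaft τ_max = 16T/(πd³), so d = (16T/(π τ_allow))^(1/3) = (16·200000/(π·8.30×10^7))^(1/3) = 0.2307 m.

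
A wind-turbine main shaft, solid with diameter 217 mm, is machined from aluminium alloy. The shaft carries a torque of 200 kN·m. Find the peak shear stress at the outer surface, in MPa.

99.7 MPa

J = πd⁴/32 = π(0.217)⁴/32 = 2.177×10^-4 m⁴.
τ_max = T·r/J = 200000 × 0.108 / 2.177×10^-4 = 9.968×10^7 Pa.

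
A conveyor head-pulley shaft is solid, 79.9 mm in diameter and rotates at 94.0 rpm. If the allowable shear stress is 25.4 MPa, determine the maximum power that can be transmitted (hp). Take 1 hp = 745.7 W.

33.6 hp

J = πd⁴/32 = π(0.0799)⁴/32 = 4.001×10^-6 m⁴.
T_max = τ_allow·J/r = 2.54×10^7 × 4.001×10^-6 / 0.0399 = 2544 N·m.
ω = 2π·94.0/60 = 9.844 rad/s, so P_max = T_max·ω = 2.504×10^4 W.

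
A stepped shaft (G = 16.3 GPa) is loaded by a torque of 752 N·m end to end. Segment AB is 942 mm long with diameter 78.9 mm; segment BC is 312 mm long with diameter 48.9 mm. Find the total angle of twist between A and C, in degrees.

2.12°

J_AB = π(0.0789)⁴/32 = 3.80×10^-6 m⁴; J_BC = π(0.0489)⁴/32 = 5.61×10^-7 m⁴.
θ = (T/G)·Σ L_i/J_i = (752.0/16.3×10⁹)·(0.942/3.80×10^-6 + 0.312/5.61×10^-7) = 0.03706 rad.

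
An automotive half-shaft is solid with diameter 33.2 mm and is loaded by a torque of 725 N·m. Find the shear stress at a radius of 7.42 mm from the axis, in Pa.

J = πd⁴/32 = π(0.0332)⁴/32 = 1.193×10^-7 m⁴.
Shear stress varies linearly with radius: τ = T·r/J = 725.0 × 0.00742 / 1.193×10^-7 = 4.510×10^7 Pa.

4.51e7 Pa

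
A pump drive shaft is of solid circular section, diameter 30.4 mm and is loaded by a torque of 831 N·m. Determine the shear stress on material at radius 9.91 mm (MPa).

98.2 MPa

J = πd⁴/32 = π(0.0304)⁴/32 = 8.385×10^-8 m⁴.
Shear stress varies linearly with radius: τ = T·r/J = 831.0 × 0.00991 / 8.385×10^-8 = 9.822×10^7 Pa.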